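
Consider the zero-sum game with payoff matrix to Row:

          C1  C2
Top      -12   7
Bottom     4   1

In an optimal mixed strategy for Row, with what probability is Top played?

Row minima: Top → -12, Bottom → 1; maximin = 1.
Column maxima: C1 → 4, C2 → 7; minimax = 4.
1 ≠ 4, so there is no saddle point; optimal play is mixed.
Let Row play Top with probability p. Expected payoff against C1: (-12)p + 4(1−p) = −16p + 4; against C2: 7p + 1(1−p) = 6p + 1.
Setting these equal: −16p + 4 = 6p + 1 ⇒ −22p = -3 ⇒ p = 3/22, and the value is (-16)·(3/22) + 4 = 20/11.
For Column: with q = P(C1), equating Top's and Bottom's payoffs gives −19q + 7 = 3q + 1 ⇒ q = 3/11.

3/22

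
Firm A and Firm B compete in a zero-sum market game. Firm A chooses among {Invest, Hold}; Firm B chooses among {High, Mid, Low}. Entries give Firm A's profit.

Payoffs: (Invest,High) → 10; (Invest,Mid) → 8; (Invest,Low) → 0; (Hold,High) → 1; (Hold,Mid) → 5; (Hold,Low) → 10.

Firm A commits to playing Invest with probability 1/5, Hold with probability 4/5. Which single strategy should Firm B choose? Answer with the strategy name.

High

If Firm B plays High, Firm A's expected payoff is (1/5)·10 + (4/5)·1 = 14/5.
If Firm B plays Mid, Firm A's expected payoff is (1/5)·8 + (4/5)·5 = 28/5.
If Firm B plays Low, Firm A's expected payoff is (1/5)·0 + (4/5)·10 = 8.
Firm B minimizes Firm A's payoff; the smallest is 14/5, so the best response is High.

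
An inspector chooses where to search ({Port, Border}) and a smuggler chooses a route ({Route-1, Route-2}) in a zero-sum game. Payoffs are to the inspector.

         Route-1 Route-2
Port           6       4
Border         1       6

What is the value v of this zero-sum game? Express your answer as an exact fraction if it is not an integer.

32/7

Row minima: Port → 4, Border → 1; maximin = 4.
Column maxima: Route-1 → 6, Route-2 → 6; minimax = 6.
4 ≠ 6, so there is no saddle point; optimal play is mixed.
Let the inspector play Port with probability p. Expected payoff against Route-1: 6p + 1(1−p) = 5p + 1; against Route-2: 4p + 6(1−p) = −2p + 6.
Setting these equal: 5p + 1 = −2p + 6 ⇒ 7p = 5 ⇒ p = 5/7, and the value is (5)·(5/7) + 1 = 32/7.
For the smuggler: with q = P(Route-1), equating Port's and Border's payoffs gives 2q + 4 = −5q + 6 ⇒ q = 2/7.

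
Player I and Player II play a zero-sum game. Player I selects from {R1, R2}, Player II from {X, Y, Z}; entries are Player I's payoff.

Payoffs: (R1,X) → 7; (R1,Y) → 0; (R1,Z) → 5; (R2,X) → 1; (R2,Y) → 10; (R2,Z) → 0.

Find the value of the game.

Row minima: R1 → 0, R2 → 0; maximin = 0.
Column maxima: X → 7, Y → 10, Z → 5; minimax = 5.
0 ≠ 5, so there is no saddle point; optimal play is mixed.
X is strictly dominated by Z (it gives Player I strictly more in every row), so Player II never plays it.
On the remaining 2×2 (R1, R2 vs Y, Z):
Let Player I play R1 with probability p. Expected payoff against Y: 0p + 10(1−p) = −10p + 10; against Z: 5p + 0(1−p) = 5p.
Setting these equal: −10p + 10 = 5p ⇒ −15p = -10 ⇒ p = 2/3, and the value is (-10)·(2/3) + 10 = 10/3.
For Player II: with q = P(Y), equating R1's and R2's payoffs gives −5q + 5 = 10q ⇒ q = 1/3.

10/3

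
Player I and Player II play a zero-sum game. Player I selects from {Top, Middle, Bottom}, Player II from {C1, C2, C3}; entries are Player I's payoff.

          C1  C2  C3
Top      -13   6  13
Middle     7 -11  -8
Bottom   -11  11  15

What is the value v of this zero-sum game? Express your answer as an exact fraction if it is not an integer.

Row minima: Top → -13, Middle → -11, Bottom → -11; maximin = -11.
Column maxima: C1 → 7, C2 → 11, C3 → 15; minimax = 7.
-11 ≠ 7, so there is no saddle point; optimal play is mixed.
Top is strictly dominated by Bottom, so Player I never plays it.
C3 is strictly dominated by C2 (it gives Player I strictly more in every row), so Player II never plays it.
On the remaining 2×2 (Middle, Bottom vs C1, C2):
Let Player I play Middle with probability p. Expected payoff against C1: 7p + (-11)(1−p) = 18p − 11; against C2: (-11)p + 11(1−p) = −22p + 11.
Setting these equal: 18p − 11 = −22p + 11 ⇒ 40p = 22 ⇒ p = 11/20, and the value is (18)·(11/20) − 11 = -11/10.
For Player II: with q = P(C1), equating Middle's and Bottom's payoffs gives 18q − 11 = −22q + 11 ⇒ q = 11/20.

-11/10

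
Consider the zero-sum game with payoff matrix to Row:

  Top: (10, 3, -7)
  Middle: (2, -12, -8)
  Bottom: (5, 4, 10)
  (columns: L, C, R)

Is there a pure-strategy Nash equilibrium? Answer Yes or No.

Yes

Row minima: Top → -7, Middle → -12, Bottom → 4; maximin = 4.
Column maxima: L → 10, C → 4, R → 10; minimax = 4.
maximin = minimax = 4, so a saddle point exists.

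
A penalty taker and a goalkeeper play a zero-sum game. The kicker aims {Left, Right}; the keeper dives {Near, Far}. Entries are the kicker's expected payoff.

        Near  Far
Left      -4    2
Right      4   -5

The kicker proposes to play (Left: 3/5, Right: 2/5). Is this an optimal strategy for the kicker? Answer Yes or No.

Against Near this mix gives (3/5)·(-4) + (2/5)·4 = -4/5.
Against Far this mix gives (3/5)·2 + (2/5)·(-5) = -4/5.
All of the keeper's active replies (Near, Far) yield -4/5, and no column does worse for the kicker. The mix makes the keeper indifferent and guarantees -4/5, so it is optimal.

Yes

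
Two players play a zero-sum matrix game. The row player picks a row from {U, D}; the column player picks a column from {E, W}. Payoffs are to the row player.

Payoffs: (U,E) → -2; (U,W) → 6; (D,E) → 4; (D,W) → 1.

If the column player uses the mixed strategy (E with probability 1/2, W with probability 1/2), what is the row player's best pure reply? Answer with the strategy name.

Expected payoff of U: (1/2)·(-2) + (1/2)·6 = 2.
Expected payoff of D: (1/2)·4 + (1/2)·1 = 5/2.
The largest is 5/2, so the row player's best response is D.

D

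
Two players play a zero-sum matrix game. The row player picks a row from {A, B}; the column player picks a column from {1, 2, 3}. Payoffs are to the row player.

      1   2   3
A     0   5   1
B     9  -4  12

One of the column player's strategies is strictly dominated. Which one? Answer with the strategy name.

1 holds the row player's payoff strictly below 3 in every row: 0 < 1, 9 < 12.
So 3 is strictly dominated for the column player.

3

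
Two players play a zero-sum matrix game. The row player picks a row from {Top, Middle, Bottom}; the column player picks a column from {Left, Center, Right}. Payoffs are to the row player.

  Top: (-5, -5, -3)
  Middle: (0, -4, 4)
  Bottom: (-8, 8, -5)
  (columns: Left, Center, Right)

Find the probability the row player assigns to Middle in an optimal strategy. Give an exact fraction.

Row minima: Top → -5, Middle → -4, Bottom → -8; maximin = -4.
Column maxima: Left → 0, Center → 8, Right → 4; minimax = 0.
-4 ≠ 0, so there is no saddle point; optimal play is mixed.
Top is strictly dominated by Middle, so the row player never plays it.
Right is strictly dominated by Left (it gives the row player strictly more in every row), so the column player never plays it.
On the remaining 2×2 (Middle, Bottom vs Left, Center):
Let the row player play Middle with probability p. Expected payoff against Left: 0p + (-8)(1−p) = 8p − 8; against Center: (-4)p + 8(1−p) = −12p + 8.
Setting these equal: 8p − 8 = −12p + 8 ⇒ 20p = 16 ⇒ p = 4/5, and the value is (8)·(4/5) − 8 = -8/5.
For the column player: with q = P(Left), equating Middle's and Bottom's payoffs gives 4q − 4 = −16q + 8 ⇒ q = 3/5.

4/5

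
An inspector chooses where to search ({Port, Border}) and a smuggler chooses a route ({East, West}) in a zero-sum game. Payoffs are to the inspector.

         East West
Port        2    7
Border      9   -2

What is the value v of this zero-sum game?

67/16

Row minima: Port → 2, Border → -2; maximin = 2.
Column maxima: East → 9, West → 7; minimax = 7.
2 ≠ 7, so there is no saddle point; optimal play is mixed.
Let the inspector play Port with probability p. Expected payoff against East: 2p + 9(1−p) = −7p + 9; against West: 7p + (-2)(1−p) = 9p − 2.
Setting these equal: −7p + 9 = 9p − 2 ⇒ −16p = -11 ⇒ p = 11/16, and the value is (-7)·(11/16) + 9 = 67/16.
For the smuggler: with q = P(East), equating Port's and Border's payoffs gives −5q + 7 = 11q − 2 ⇒ q = 9/16.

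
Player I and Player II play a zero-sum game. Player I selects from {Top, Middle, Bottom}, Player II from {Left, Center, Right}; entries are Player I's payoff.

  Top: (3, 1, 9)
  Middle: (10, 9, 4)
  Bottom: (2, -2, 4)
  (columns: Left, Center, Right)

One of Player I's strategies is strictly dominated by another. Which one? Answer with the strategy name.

Top gives a strictly higher payoff than Bottom against every column: 3 > 2, 1 > -2, 9 > 4.
So Bottom is strictly dominated and Player I never plays it.

Bottom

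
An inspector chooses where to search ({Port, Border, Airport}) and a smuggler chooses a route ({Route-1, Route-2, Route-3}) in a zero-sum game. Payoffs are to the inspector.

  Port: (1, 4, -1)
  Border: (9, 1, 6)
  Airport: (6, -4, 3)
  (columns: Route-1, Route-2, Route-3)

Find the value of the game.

Row minima: Port → -1, Border → 1, Airport → -4; maximin = 1.
Column maxima: Route-1 → 9, Route-2 → 4, Route-3 → 6; minimax = 4.
1 ≠ 4, so there is no saddle point; optimal play is mixed.
Airport is strictly dominated by Border, so the inspector never plays it.
Route-1 is strictly dominated by Route-3 (it gives the inspector strictly more in every row), so the smuggler never plays it.
On the remaining 2×2 (Port, Border vs Route-2, Route-3):
Let the inspector play Port with probability p. Expected payoff against Route-2: 4p + 1(1−p) = 3p + 1; against Route-3: (-1)p + 6(1−p) = −7p + 6.
Setting these equal: 3p + 1 = −7p + 6 ⇒ 10p = 5 ⇒ p = 1/2, and the value is (3)·(1/2) + 1 = 5/2.
For the smuggler: with q = P(Route-2), equating Port's and Border's payoffs gives 5q − 1 = −5q + 6 ⇒ q = 7/10.

5/2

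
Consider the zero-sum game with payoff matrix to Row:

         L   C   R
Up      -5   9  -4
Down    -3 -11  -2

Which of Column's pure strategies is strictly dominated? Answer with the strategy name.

L holds Row's payoff strictly below R in every row: -5 < -4, -3 < -2.
So R is strictly dominated for Column.

R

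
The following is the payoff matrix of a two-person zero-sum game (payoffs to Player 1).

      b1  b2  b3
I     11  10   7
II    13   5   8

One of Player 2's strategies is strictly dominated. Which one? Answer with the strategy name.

b2 holds Player 1's payoff strictly below b1 in every row: 10 < 11, 5 < 13.
So b1 is strictly dominated for Player 2.

b1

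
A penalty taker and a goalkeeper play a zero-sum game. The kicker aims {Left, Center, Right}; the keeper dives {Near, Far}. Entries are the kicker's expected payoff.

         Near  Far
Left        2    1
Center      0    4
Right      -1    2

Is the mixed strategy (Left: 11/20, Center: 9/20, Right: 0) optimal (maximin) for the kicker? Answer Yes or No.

No

Against Near this mix gives (11/20)·2 + (9/20)·0 = 11/10.
Against Far this mix gives (11/20)·1 + (9/20)·4 = 47/20.
The keeper will play Near, holding the kicker to 11/10. Shifting weight toward the row that does better against Near would raise this floor (the equalizing mix achieves 8/5 against both Near and Far), so the proposed strategy is not optimal.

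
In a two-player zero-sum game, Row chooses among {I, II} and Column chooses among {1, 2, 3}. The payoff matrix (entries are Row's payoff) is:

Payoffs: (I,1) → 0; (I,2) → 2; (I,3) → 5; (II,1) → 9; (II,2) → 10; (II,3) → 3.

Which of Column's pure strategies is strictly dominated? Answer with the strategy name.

2

1 holds Row's payoff strictly below 2 in every row: 0 < 2, 9 < 10.
So 2 is strictly dominated for Column.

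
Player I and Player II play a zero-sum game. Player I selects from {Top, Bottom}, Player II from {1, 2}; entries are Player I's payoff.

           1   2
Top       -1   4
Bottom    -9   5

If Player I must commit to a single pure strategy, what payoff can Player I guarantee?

Row minima: Top → -1, Bottom → -9.
The best of these is -1.

-1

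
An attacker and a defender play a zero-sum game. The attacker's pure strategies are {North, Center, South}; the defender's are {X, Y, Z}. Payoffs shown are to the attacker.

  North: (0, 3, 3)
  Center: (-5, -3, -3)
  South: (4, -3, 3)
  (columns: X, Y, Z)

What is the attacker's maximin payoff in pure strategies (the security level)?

0

Row minima: North → 0, Center → -5, South → -3.
The best of these is 0.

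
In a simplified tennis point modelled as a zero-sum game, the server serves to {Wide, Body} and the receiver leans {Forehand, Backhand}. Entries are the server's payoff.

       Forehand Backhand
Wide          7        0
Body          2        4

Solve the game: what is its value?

28/9

Row minima: Wide → 0, Body → 2; maximin = 2.
Column maxima: Forehand → 7, Backhand → 4; minimax = 4.
2 ≠ 4, so there is no saddle point; optimal play is mixed.
Let the server play Wide with probability p. Expected payoff against Forehand: 7p + 2(1−p) = 5p + 2; against Backhand: 0p + 4(1−p) = −4p + 4.
Setting these equal: 5p + 2 = −4p + 4 ⇒ 9p = 2 ⇒ p = 2/9, and the value is (5)·(2/9) + 2 = 28/9.
For the receiver: with q = P(Forehand), equating Wide's and Body's payoffs gives 7q = −2q + 4 ⇒ q = 4/9.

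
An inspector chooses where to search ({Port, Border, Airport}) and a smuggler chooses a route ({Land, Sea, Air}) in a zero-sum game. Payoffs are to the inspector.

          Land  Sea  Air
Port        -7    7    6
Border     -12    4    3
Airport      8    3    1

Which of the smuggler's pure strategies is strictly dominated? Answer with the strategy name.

Sea

Air holds the inspector's payoff strictly below Sea in every row: 6 < 7, 3 < 4, 1 < 3.
So Sea is strictly dominated for the smuggler.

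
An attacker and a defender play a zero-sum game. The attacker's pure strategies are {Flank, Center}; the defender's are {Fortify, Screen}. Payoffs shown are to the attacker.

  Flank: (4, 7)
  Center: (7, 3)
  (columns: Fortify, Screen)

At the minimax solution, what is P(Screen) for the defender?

Row minima: Flank → 4, Center → 3; maximin = 4.
Column maxima: Fortify → 7, Screen → 7; minimax = 7.
4 ≠ 7, so there is no saddle point; optimal play is mixed.
Let the attacker play Flank with probability p. Expected payoff against Fortify: 4p + 7(1−p) = −3p + 7; against Screen: 7p + 3(1−p) = 4p + 3.
Setting these equal: −3p + 7 = 4p + 3 ⇒ −7p = -4 ⇒ p = 4/7, and the value is (-3)·(4/7) + 7 = 37/7.
For the defender: with q = P(Fortify), equating Flank's and Center's payoffs gives −3q + 7 = 4q + 3 ⇒ q = 4/7.

3/7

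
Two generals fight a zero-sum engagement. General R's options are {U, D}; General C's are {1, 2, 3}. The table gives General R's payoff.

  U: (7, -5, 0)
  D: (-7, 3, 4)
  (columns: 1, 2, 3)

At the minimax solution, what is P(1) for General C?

4/11

Row minima: U → -5, D → -7; maximin = -5.
Column maxima: 1 → 7, 2 → 3, 3 → 4; minimax = 3.
-5 ≠ 3, so there is no saddle point; optimal play is mixed.
3 is strictly dominated by 2 (it gives General R strictly more in every row), so General C never plays it.
On the remaining 2×2 (U, D vs 1, 2):
Let General R play U with probability p. Expected payoff against 1: 7p + (-7)(1−p) = 14p − 7; against 2: (-5)p + 3(1−p) = −8p + 3.
Setting these equal: 14p − 7 = −8p + 3 ⇒ 22p = 10 ⇒ p = 5/11, and the value is (14)·(5/11) − 7 = -7/11.
For General C: with q = P(1), equating U's and D's payoffs gives 12q − 5 = −10q + 3 ⇒ q = 4/11.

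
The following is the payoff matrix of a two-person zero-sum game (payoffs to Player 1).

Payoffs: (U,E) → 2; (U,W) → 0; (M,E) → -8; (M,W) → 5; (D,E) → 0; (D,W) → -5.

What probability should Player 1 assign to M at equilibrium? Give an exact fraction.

Row minima: U → 0, M → -8, D → -5; maximin = 0.
Column maxima: E → 2, W → 5; minimax = 2.
0 ≠ 2, so there is no saddle point; optimal play is mixed.
D is strictly dominated by U, so Player 1 never plays it.
On the remaining 2×2 (U, M vs E, W):
Let Player 1 play U with probability p. Expected payoff against E: 2p + (-8)(1−p) = 10p − 8; against W: 0p + 5(1−p) = −5p + 5.
Setting these equal: 10p − 8 = −5p + 5 ⇒ 15p = 13 ⇒ p = 13/15, and the value is (10)·(13/15) − 8 = 2/3.
For Player 2: with q = P(E), equating U's and M's payoffs gives 2q = −13q + 5 ⇒ q = 1/3.

2/15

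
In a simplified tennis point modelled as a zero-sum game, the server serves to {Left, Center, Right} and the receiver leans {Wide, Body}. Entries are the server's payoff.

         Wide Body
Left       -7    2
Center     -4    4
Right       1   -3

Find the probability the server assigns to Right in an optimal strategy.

2/3

Row minima: Left → -7, Center → -4, Right → -3; maximin = -3.
Column maxima: Wide → 1, Body → 4; minimax = 1.
-3 ≠ 1, so there is no saddle point; optimal play is mixed.
Left is strictly dominated by Center, so the server never plays it.
On the remaining 2×2 (Center, Right vs Wide, Body):
Let the server play Center with probability p. Expected payoff against Wide: (-4)p + 1(1−p) = −5p + 1; against Body: 4p + (-3)(1−p) = 7p − 3.
Setting these equal: −5p + 1 = 7p − 3 ⇒ −12p = -4 ⇒ p = 1/3, and the value is (-5)·(1/3) + 1 = -2/3.
For the receiver: with q = P(Wide), equating Center's and Right's payoffs gives −8q + 4 = 4q − 3 ⇒ q = 7/12.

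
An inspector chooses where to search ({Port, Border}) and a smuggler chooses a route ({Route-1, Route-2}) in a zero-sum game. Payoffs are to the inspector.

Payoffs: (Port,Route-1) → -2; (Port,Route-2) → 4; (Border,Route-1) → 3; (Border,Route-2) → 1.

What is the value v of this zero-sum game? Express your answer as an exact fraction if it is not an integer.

7/4

Row minima: Port → -2, Border → 1; maximin = 1.
Column maxima: Route-1 → 3, Route-2 → 4; minimax = 3.
1 ≠ 3, so there is no saddle point; optimal play is mixed.
Let the inspector play Port with probability p. Expected payoff against Route-1: (-2)p + 3(1−p) = −5p + 3; against Route-2: 4p + 1(1−p) = 3p + 1.
Setting these equal: −5p + 3 = 3p + 1 ⇒ −8p = -2 ⇒ p = 1/4, and the value is (-5)·(1/4) + 3 = 7/4.
For the smuggler: with q = P(Route-1), equating Port's and Border's payoffs gives −6q + 4 = 2q + 1 ⇒ q = 3/8.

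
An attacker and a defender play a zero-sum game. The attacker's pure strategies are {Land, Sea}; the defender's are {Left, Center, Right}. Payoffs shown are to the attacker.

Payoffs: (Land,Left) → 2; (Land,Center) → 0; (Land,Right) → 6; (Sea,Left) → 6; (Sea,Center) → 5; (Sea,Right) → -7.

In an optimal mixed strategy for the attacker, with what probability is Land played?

Row minima: Land → 0, Sea → -7; maximin = 0.
Column maxima: Left → 6, Center → 5, Right → 6; minimax = 5.
0 ≠ 5, so there is no saddle point; optimal play is mixed.
Left is strictly dominated by Center (it gives the attacker strictly more in every row), so the defender never plays it.
On the remaining 2×2 (Land, Sea vs Center, Right):
Let the attacker play Land with probability p. Expected payoff against Center: 0p + 5(1−p) = −5p + 5; against Right: 6p + (-7)(1−p) = 13p − 7.
Setting these equal: −5p + 5 = 13p − 7 ⇒ −18p = -12 ⇒ p = 2/3, and the value is (-5)·(2/3) + 5 = 5/3.
For the defender: with q = P(Center), equating Land's and Sea's payoffs gives −6q + 6 = 12q − 7 ⇒ q = 13/18.

2/3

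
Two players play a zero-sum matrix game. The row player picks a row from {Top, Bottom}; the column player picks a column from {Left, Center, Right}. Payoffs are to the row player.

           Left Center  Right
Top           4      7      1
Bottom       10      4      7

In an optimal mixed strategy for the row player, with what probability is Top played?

Row minima: Top → 1, Bottom → 4; maximin = 4.
Column maxima: Left → 10, Center → 7, Right → 7; minimax = 7.
4 ≠ 7, so there is no saddle point; optimal play is mixed.
Left is strictly dominated by Right (it gives the row player strictly more in every row), so the column player never plays it.
On the remaining 2×2 (Top, Bottom vs Center, Right):
Let the row player play Top with probability p. Expected payoff against Center: 7p + 4(1−p) = 3p + 4; against Right: 1p + 7(1−p) = −6p + 7.
Setting these equal: 3p + 4 = −6p + 7 ⇒ 9p = 3 ⇒ p = 1/3, and the value is (3)·(1/3) + 4 = 5.
For the column player: with q = P(Center), equating Top's and Bottom's payoffs gives 6q + 1 = −3q + 7 ⇒ q = 2/3.

1/3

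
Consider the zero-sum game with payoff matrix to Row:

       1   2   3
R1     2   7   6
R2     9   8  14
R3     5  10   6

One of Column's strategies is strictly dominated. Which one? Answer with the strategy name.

3

1 holds Row's payoff strictly below 3 in every row: 2 < 6, 9 < 14, 5 < 6.
So 3 is strictly dominated for Column.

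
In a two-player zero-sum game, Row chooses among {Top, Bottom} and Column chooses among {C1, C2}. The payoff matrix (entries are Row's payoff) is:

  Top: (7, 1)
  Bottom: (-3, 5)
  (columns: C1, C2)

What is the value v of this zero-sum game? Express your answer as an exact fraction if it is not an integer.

Row minima: Top → 1, Bottom → -3; maximin = 1.
Column maxima: C1 → 7, C2 → 5; minimax = 5.
1 ≠ 5, so there is no saddle point; optimal play is mixed.
Let Row play Top with probability p. Expected payoff against C1: 7p + (-3)(1−p) = 10p − 3; against C2: 1p + 5(1−p) = −4p + 5.
Setting these equal: 10p − 3 = −4p + 5 ⇒ 14p = 8 ⇒ p = 4/7, and the value is (10)·(4/7) − 3 = 19/7.
For Column: with q = P(C1), equating Top's and Bottom's payoffs gives 6q + 1 = −8q + 5 ⇒ q = 2/7.

19/7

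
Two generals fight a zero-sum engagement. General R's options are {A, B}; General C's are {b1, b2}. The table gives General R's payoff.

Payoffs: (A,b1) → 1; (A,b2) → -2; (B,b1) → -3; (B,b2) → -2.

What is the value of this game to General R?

-2

Row minima: A → -2, B → -3; maximin = -2.
Column maxima: b1 → 1, b2 → -2; minimax = -2.
Since maximin = minimax = -2, there is a saddle point and the value is -2.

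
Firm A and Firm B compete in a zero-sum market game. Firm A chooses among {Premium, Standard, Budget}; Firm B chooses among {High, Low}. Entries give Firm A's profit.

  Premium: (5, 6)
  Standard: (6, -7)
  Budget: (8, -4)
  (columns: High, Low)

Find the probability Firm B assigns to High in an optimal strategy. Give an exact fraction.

10/13

Row minima: Premium → 5, Standard → -7, Budget → -4; maximin = 5.
Column maxima: High → 8, Low → 6; minimax = 6.
5 ≠ 6, so there is no saddle point; optimal play is mixed.
Standard is strictly dominated by Budget, so Firm A never plays it.
On the remaining 2×2 (Premium, Budget vs High, Low):
Let Firm A play Premium with probability p. Expected payoff against High: 5p + 8(1−p) = −3p + 8; against Low: 6p + (-4)(1−p) = 10p − 4.
Setting these equal: −3p + 8 = 10p − 4 ⇒ −13p = -12 ⇒ p = 12/13, and the value is (-3)·(12/13) + 8 = 68/13.
For Firm B: with q = P(High), equating Premium's and Budget's payoffs gives −q + 6 = 12q − 4 ⇒ q = 10/13.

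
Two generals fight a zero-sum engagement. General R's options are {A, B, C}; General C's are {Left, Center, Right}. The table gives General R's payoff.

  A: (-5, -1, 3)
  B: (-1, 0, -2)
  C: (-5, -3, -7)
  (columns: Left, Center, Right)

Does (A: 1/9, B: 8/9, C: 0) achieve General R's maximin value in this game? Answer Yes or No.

Against Left this mix gives (1/9)·(-5) + (8/9)·(-1) = -13/9.
Against Center this mix gives (1/9)·(-1) + (8/9)·0 = -1/9.
Against Right this mix gives (1/9)·3 + (8/9)·(-2) = -13/9.
All of General C's active replies (Left, Right) yield -13/9, and no column does worse for General R. The mix makes General C indifferent and guarantees -13/9, so it is optimal.

Yes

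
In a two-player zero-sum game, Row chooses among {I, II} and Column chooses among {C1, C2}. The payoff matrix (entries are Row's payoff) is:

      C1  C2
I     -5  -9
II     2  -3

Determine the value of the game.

-3

Row minima: I → -9, II → -3; maximin = -3.
Column maxima: C1 → 2, C2 → -3; minimax = -3.
Since maximin = minimax = -3, there is a saddle point and the value is -3.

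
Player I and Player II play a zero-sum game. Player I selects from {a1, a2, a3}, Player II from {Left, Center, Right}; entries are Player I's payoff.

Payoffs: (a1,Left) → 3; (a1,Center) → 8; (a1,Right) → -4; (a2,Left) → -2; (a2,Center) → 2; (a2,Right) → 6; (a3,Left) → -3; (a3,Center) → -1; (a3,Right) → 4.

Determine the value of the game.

Row minima: a1 → -4, a2 → -2, a3 → -3; maximin = -2.
Column maxima: Left → 3, Center → 8, Right → 6; minimax = 3.
-2 ≠ 3, so there is no saddle point; optimal play is mixed.
a3 is strictly dominated by a2, so Player I never plays it.
Center is strictly dominated by Left (it gives Player I strictly more in every row), so Player II never plays it.
On the remaining 2×2 (a1, a2 vs Left, Right):
Let Player I play a1 with probability p. Expected payoff against Left: 3p + (-2)(1−p) = 5p − 2; against Right: (-4)p + 6(1−p) = −10p + 6.
Setting these equal: 5p − 2 = −10p + 6 ⇒ 15p = 8 ⇒ p = 8/15, and the value is (5)·(8/15) − 2 = 2/3.
For Player II: with q = P(Left), equating a1's and a2's payoffs gives 7q − 4 = −8q + 6 ⇒ q = 2/3.

2/3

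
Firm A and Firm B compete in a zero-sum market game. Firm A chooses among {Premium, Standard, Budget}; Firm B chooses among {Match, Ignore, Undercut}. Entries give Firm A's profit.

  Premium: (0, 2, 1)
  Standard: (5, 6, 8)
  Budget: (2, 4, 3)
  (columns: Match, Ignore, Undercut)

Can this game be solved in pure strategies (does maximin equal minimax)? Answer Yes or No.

Row minima: Premium → 0, Standard → 5, Budget → 2; maximin = 5.
Column maxima: Match → 5, Ignore → 6, Undercut → 8; minimax = 5.
maximin = minimax = 5, so a saddle point exists.

Yes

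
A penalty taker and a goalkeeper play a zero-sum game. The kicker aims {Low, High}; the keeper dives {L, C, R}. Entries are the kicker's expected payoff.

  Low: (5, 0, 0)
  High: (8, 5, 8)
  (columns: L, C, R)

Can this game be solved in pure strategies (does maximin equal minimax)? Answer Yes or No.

Yes

Row minima: Low → 0, High → 5; maximin = 5.
Column maxima: L → 8, C → 5, R → 8; minimax = 5.
maximin = minimax = 5, so a saddle point exists.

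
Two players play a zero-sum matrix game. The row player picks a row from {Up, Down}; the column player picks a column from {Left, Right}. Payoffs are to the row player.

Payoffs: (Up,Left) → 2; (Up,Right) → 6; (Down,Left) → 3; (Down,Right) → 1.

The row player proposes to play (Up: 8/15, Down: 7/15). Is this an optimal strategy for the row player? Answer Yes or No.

Against Left this mix gives (8/15)·2 + (7/15)·3 = 37/15.
Against Right this mix gives (8/15)·6 + (7/15)·1 = 11/3.
The column player will play Left, holding the row player to 37/15. Shifting weight toward the row that does better against Left would raise this floor (the equalizing mix achieves 8/3 against both Left and Right), so the proposed strategy is not optimal.

No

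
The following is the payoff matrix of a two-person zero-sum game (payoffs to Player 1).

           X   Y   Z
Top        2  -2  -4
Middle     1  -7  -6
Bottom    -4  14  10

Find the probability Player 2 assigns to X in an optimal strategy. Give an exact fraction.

Row minima: Top → -4, Middle → -7, Bottom → -4; maximin = -4.
Column maxima: X → 2, Y → 14, Z → 10; minimax = 2.
-4 ≠ 2, so there is no saddle point; optimal play is mixed.
Middle is strictly dominated by Top, so Player 1 never plays it.
With Middle eliminated, Y is strictly dominated by Z (it gives Player 1 strictly more in every remaining row), so Player 2 never plays it.
On the remaining 2×2 (Top, Bottom vs X, Z):
Let Player 1 play Top with probability p. Expected payoff against X: 2p + (-4)(1−p) = 6p − 4; against Z: (-4)p + 10(1−p) = −14p + 10.
Setting these equal: 6p − 4 = −14p + 10 ⇒ 20p = 14 ⇒ p = 7/10, and the value is (6)·(7/10) − 4 = 1/5.
For Player 2: with q = P(X), equating Top's and Bottom's payoffs gives 6q − 4 = −14q + 10 ⇒ q = 7/10.

7/10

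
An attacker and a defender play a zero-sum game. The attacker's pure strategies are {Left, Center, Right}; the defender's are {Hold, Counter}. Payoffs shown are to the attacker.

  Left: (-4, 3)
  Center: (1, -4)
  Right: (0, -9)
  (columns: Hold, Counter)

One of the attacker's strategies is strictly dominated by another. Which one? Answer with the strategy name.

Center gives a strictly higher payoff than Right against every column: 1 > 0, -4 > -9.
So Right is strictly dominated and the attacker never plays it.

Right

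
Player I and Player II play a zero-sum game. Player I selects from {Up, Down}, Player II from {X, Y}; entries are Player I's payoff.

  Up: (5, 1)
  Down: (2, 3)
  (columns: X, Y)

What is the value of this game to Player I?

Row minima: Up → 1, Down → 2; maximin = 2.
Column maxima: X → 5, Y → 3; minimax = 3.
2 ≠ 3, so there is no saddle point; optimal play is mixed.
Let Player I play Up with probability p. Expected payoff against X: 5p + 2(1−p) = 3p + 2; against Y: 1p + 3(1−p) = −2p + 3.
Setting these equal: 3p + 2 = −2p + 3 ⇒ 5p = 1 ⇒ p = 1/5, and the value is (3)·(1/5) + 2 = 13/5.
For Player II: with q = P(X), equating Up's and Down's payoffs gives 4q + 1 = −q + 3 ⇒ q = 2/5.

13/5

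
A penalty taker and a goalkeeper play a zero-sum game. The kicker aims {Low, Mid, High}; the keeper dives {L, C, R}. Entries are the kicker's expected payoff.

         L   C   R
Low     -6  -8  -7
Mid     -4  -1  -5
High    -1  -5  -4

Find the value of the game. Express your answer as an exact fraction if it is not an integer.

Row minima: Low → -8, Mid → -5, High → -5; maximin = -5.
Column maxima: L → -1, C → -1, R → -4; minimax = -4.
-5 ≠ -4, so there is no saddle point; optimal play is mixed.
Low is strictly dominated by Mid, so the kicker never plays it.
L is strictly dominated by R (it gives the kicker strictly more in every row), so the keeper never plays it.
On the remaining 2×2 (Mid, High vs C, R):
Let the kicker play Mid with probability p. Expected payoff against C: (-1)p + (-5)(1−p) = 4p − 5; against R: (-5)p + (-4)(1−p) = −p − 4.
Setting these equal: 4p − 5 = −p − 4 ⇒ 5p = 1 ⇒ p = 1/5, and the value is (4)·(1/5) − 5 = -21/5.
For the keeper: with q = P(C), equating Mid's and High's payoffs gives 4q − 5 = −q − 4 ⇒ q = 1/5.

-21/5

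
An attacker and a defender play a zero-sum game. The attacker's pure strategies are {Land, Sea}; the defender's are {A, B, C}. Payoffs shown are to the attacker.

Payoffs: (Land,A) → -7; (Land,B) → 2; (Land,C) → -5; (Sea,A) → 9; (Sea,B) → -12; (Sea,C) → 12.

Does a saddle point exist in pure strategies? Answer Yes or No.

Row minima: Land → -7, Sea → -12; maximin = -7.
Column maxima: A → 9, B → 2, C → 12; minimax = 2.
-7 ≠ 2, so no pure-strategy equilibrium exists.

No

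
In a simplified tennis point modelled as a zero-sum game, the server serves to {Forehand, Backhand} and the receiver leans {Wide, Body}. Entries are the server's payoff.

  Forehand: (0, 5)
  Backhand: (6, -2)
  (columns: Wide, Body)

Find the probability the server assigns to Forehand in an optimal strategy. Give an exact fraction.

8/13

Row minima: Forehand → 0, Backhand → -2; maximin = 0.
Column maxima: Wide → 6, Body → 5; minimax = 5.
0 ≠ 5, so there is no saddle point; optimal play is mixed.
Let the server play Forehand with probability p. Expected payoff against Wide: 0p + 6(1−p) = −6p + 6; against Body: 5p + (-2)(1−p) = 7p − 2.
Setting these equal: −6p + 6 = 7p − 2 ⇒ −13p = -8 ⇒ p = 8/13, and the value is (-6)·(8/13) + 6 = 30/13.
For the receiver: with q = P(Wide), equating Forehand's and Backhand's payoffs gives −5q + 5 = 8q − 2 ⇒ q = 7/13.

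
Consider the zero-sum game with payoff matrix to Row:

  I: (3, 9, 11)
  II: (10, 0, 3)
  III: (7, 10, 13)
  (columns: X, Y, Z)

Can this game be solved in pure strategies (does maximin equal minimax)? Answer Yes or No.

Row minima: I → 3, II → 0, III → 7; maximin = 7.
Column maxima: X → 10, Y → 10, Z → 13; minimax = 10.
7 ≠ 10, so no pure-strategy equilibrium exists.

No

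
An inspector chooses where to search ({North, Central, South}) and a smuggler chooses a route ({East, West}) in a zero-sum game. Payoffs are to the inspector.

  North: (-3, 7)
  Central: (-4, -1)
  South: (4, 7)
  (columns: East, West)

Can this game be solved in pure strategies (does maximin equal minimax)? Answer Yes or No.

Yes

Row minima: North → -3, Central → -4, South → 4; maximin = 4.
Column maxima: East → 4, West → 7; minimax = 4.
maximin = minimax = 4, so a saddle point exists.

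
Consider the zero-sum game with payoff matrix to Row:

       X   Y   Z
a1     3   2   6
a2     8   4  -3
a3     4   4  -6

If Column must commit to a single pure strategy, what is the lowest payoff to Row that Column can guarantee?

Column maxima: X → 8, Y → 4, Z → 6.
The smallest of these is 4.

4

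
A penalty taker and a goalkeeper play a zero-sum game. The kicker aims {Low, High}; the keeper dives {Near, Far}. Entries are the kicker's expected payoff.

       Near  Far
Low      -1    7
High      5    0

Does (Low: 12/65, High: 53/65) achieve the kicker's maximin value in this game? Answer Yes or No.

Against Near this mix gives (12/65)·(-1) + (53/65)·5 = 253/65.
Against Far this mix gives (12/65)·7 + (53/65)·0 = 84/65.
The keeper will play Far, holding the kicker to 84/65. Shifting weight toward the row that does better against Far would raise this floor (the equalizing mix achieves 35/13 against both Far and Near), so the proposed strategy is not optimal.

No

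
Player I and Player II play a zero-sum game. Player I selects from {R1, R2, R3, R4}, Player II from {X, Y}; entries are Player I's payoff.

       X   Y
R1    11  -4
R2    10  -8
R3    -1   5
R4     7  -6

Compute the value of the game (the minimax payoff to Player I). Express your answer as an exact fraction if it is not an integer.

Row minima: R1 → -4, R2 → -8, R3 → -1, R4 → -6; maximin = -1.
Column maxima: X → 11, Y → 5; minimax = 5.
-1 ≠ 5, so there is no saddle point; optimal play is mixed.
R2 is strictly dominated by R1, so Player I never plays it.
R4 is strictly dominated by R1, so Player I never plays it.
On the remaining 2×2 (R1, R3 vs X, Y):
Let Player I play R1 with probability p. Expected payoff against X: 11p + (-1)(1−p) = 12p − 1; against Y: (-4)p + 5(1−p) = −9p + 5.
Setting these equal: 12p − 1 = −9p + 5 ⇒ 21p = 6 ⇒ p = 2/7, and the value is (12)·(2/7) − 1 = 17/7.
For Player II: with q = P(X), equating R1's and R3's payoffs gives 15q − 4 = −6q + 5 ⇒ q = 3/7.

17/7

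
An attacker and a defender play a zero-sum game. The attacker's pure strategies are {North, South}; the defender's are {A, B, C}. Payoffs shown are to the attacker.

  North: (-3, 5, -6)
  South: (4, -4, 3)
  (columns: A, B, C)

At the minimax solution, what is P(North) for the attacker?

7/18

Row minima: North → -6, South → -4; maximin = -4.
Column maxima: A → 4, B → 5, C → 3; minimax = 3.
-4 ≠ 3, so there is no saddle point; optimal play is mixed.
A is strictly dominated by C (it gives the attacker strictly more in every row), so the defender never plays it.
On the remaining 2×2 (North, South vs B, C):
Let the attacker play North with probability p. Expected payoff against B: 5p + (-4)(1−p) = 9p − 4; against C: (-6)p + 3(1−p) = −9p + 3.
Setting these equal: 9p − 4 = −9p + 3 ⇒ 18p = 7 ⇒ p = 7/18, and the value is (9)·(7/18) − 4 = -1/2.
For the defender: with q = P(B), equating North's and South's payoffs gives 11q − 6 = −7q + 3 ⇒ q = 1/2.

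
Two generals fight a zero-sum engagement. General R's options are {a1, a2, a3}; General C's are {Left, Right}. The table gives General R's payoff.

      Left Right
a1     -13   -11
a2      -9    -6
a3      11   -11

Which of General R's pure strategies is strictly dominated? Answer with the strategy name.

a2 gives a strictly higher payoff than a1 against every column: -9 > -13, -6 > -11.
So a1 is strictly dominated and General R never plays it.

a1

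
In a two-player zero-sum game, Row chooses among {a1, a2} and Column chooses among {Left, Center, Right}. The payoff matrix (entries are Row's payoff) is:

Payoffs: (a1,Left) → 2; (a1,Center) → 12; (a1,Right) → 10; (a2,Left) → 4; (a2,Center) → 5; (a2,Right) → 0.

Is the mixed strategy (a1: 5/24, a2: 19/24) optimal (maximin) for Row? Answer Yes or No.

Against Left this mix gives (5/24)·2 + (19/24)·4 = 43/12.
Against Center this mix gives (5/24)·12 + (19/24)·5 = 155/24.
Against Right this mix gives (5/24)·10 + (19/24)·0 = 25/12.
Column will play Right, holding Row to 25/12. Shifting weight toward the row that does better against Right would raise this floor (the equalizing mix achieves 10/3 against both Right and Left), so the proposed strategy is not optimal.

No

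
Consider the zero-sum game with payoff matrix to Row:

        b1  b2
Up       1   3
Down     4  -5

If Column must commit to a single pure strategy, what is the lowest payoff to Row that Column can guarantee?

3

Column maxima: b1 → 4, b2 → 3.
The smallest of these is 3.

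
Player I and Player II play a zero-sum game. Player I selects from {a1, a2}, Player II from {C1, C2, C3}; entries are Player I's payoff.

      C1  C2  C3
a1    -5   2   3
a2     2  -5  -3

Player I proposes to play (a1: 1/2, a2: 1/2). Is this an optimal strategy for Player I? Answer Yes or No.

Against C1 this mix gives (1/2)·(-5) + (1/2)·2 = -3/2.
Against C2 this mix gives (1/2)·2 + (1/2)·(-5) = -3/2.
Against C3 this mix gives (1/2)·3 + (1/2)·(-3) = 0.
All of Player II's active replies (C1, C2) yield -3/2, and no column does worse for Player I. The mix makes Player II indifferent and guarantees -3/2, so it is optimal.

Yes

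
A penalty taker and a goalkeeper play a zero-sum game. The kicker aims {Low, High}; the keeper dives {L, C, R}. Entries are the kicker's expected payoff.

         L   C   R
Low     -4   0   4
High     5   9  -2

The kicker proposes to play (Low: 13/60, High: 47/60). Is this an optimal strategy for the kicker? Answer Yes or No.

No

Against L this mix gives (13/60)·(-4) + (47/60)·5 = 61/20.
Against C this mix gives (13/60)·0 + (47/60)·9 = 141/20.
Against R this mix gives (13/60)·4 + (47/60)·(-2) = -7/10.
The keeper will play R, holding the kicker to -7/10. Shifting weight toward the row that does better against R would raise this floor (the equalizing mix achieves 4/5 against both R and L), so the proposed strategy is not optimal.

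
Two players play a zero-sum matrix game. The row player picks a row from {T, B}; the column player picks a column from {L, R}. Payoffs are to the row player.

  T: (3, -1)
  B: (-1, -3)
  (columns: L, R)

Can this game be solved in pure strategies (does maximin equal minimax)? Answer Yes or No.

Row minima: T → -1, B → -3; maximin = -1.
Column maxima: L → 3, R → -1; minimax = -1.
maximin = minimax = -1, so a saddle point exists.

Yes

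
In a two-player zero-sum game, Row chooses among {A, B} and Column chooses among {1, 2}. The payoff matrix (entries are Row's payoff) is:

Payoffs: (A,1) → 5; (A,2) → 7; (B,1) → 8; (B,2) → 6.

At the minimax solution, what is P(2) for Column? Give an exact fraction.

3/4

Row minima: A → 5, B → 6; maximin = 6.
Column maxima: 1 → 8, 2 → 7; minimax = 7.
6 ≠ 7, so there is no saddle point; optimal play is mixed.
Let Row play A with probability p. Expected payoff against 1: 5p + 8(1−p) = −3p + 8; against 2: 7p + 6(1−p) = p + 6.
Setting these equal: −3p + 8 = p + 6 ⇒ −4p = -2 ⇒ p = 1/2, and the value is (-3)·(1/2) + 8 = 13/2.
For Column: with q = P(1), equating A's and B's payoffs gives −2q + 7 = 2q + 6 ⇒ q = 1/4.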